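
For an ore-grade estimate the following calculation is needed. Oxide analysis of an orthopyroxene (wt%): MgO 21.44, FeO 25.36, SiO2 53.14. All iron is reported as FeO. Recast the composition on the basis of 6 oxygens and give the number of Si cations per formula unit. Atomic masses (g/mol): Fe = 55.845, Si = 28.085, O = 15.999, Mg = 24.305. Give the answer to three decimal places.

MgO (M=40.304): mol = 0.53196; Mg = 0.53196, O = 0.53196.
FeO (M=71.844): mol = 0.35299; Fe = 0.35299, O = 0.35299.
SiO2 (M=60.083): mol = 0.88444; Si = 0.88444, O = 1.76888.
ΣO = 2.65383; factor = 6/ΣO = 2.26088.
Si apfu = 0.88444 × 2.26088 = 2.000.

2.000 Si apfu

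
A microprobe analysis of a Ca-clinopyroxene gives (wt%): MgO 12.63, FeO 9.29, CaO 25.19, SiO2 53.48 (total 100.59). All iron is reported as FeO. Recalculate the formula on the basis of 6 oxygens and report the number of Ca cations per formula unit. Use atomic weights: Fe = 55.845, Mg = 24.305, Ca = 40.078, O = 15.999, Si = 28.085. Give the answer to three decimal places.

MgO (M=40.304): mol = 0.31337; Mg = 0.31337, O = 0.31337.
FeO (M=71.844): mol = 0.12931; Fe = 0.12931, O = 0.12931.
CaO (M=56.077): mol = 0.44920; Ca = 0.44920, O = 0.44920.
SiO2 (M=60.083): mol = 0.89010; Si = 0.89010, O = 1.78020.
ΣO = 2.67208; factor = 6/ΣO = 2.24544.
Ca apfu = 0.44920 × 2.24544 = 1.009.

1.009 Ca apfu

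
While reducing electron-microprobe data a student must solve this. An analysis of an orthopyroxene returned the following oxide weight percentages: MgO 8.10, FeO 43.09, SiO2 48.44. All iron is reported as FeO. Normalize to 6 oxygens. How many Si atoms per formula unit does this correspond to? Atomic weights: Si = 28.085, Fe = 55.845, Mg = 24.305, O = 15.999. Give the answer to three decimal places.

2.005 Si apfu

8.10 wt% MgO ÷ 40.304 g/mol = 0.20097 mol, giving 0.20097 Mg and 0.20097 O.
43.09 wt% FeO ÷ 71.844 g/mol = 0.59977 mol, giving 0.59977 Fe and 0.59977 O.
48.44 wt% SiO2 ÷ 60.083 g/mol = 0.80622 mol, giving 0.80622 Si and 1.61244 O.
Oxygen sums to 2.41318; scaling by 6/2.41318 = 2.48635 puts the formula on 6 O.
Si: 0.80622 × 2.48635 = 2.005 atoms per formula unit.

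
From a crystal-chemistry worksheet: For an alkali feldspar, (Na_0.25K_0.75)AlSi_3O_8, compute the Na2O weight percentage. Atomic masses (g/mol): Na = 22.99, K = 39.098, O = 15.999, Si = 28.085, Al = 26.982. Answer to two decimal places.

2.82 wt%

Formula mass = 274.300 g/mol.
0.25 Na → 0.1250 mol Na2O per formula unit; M(Na2O) = 61.979, so Na2O mass = 7.747 g.
7.747/274.300 × 100 = 2.82 wt%.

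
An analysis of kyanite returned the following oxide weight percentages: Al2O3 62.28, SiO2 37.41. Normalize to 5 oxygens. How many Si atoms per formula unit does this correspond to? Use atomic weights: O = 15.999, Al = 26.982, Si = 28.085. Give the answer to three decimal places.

62.28 wt% Al2O3 ÷ 101.961 g/mol = 0.61082 mol, giving 1.22164 Al and 1.83246 O.
37.41 wt% SiO2 ÷ 60.083 g/mol = 0.62264 mol, giving 0.62264 Si and 1.24528 O.
Oxygen sums to 3.07774; scaling by 5/3.07774 = 1.62457 puts the formula on 5 O.
Si: 0.62264 × 1.62457 = 1.012 atoms per formula unit.

1.012 Si apfu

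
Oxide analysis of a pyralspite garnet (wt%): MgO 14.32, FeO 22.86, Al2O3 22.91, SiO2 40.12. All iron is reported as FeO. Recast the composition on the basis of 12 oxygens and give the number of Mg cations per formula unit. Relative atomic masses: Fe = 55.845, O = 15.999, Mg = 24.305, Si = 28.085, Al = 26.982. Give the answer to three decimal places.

MgO (M=40.304): mol = 0.35530; Mg = 0.35530, O = 0.35530.
FeO (M=71.844): mol = 0.31819; Fe = 0.31819, O = 0.31819.
Al2O3 (M=101.961): mol = 0.22469; Al = 0.44938, O = 0.67407.
SiO2 (M=60.083): mol = 0.66774; Si = 0.66774, O = 1.33548.
ΣO = 2.68304; factor = 12/ΣO = 4.47254.
Mg apfu = 0.35530 × 4.47254 = 1.589.

1.589 Mg apfu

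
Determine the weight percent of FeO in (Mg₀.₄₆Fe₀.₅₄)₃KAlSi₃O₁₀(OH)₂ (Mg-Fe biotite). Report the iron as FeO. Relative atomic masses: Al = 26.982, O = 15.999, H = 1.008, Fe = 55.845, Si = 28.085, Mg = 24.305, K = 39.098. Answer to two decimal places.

M((Mg₀.₄₆Fe₀.₅₄)₃KAlSi₃O₁₀(OH)₂) = 468.349 g/mol; M(FeO) = 71.844 g/mol.
Moles FeO per formula unit = 1.62 Fe ÷ 1 = 1.6200.
FeO fraction = (1.6200 × 71.844) / 468.349 = 116.387/468.349 = 0.2485.

24.85 wt%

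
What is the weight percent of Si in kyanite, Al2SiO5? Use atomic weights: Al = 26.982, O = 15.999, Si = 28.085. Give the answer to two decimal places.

Molar mass of Al2SiO5: 2*26.982 + 1*28.085 + 5*15.999 = 162.044 g/mol.
Mass of Si per formula unit: 1 × 28.085 = 28.085 g.
Weight fraction Si = 28.085 / 162.044 = 0.1733.

17.33 mass %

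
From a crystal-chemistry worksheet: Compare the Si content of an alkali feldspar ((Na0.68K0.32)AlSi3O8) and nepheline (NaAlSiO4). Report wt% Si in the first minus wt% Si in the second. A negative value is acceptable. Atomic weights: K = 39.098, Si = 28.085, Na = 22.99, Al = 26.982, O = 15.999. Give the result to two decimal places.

First mineral: 84.255 g Si in 267.374 g formula = 31.51 wt% Si.
Second mineral: 28.085 g Si in 142.053 g formula = 19.77 wt% Si.
31.51% − 19.77% gives a difference of 11.74 percentage points.

11.74 percentage points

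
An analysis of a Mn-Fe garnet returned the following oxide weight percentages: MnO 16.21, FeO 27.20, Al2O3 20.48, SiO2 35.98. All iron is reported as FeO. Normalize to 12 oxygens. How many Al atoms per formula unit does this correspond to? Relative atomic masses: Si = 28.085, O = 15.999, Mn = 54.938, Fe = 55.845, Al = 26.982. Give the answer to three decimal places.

16.21 wt% MnO ÷ 70.937 g/mol = 0.22851 mol, giving 0.22851 Mn and 0.22851 O.
27.20 wt% FeO ÷ 71.844 g/mol = 0.37860 mol, giving 0.37860 Fe and 0.37860 O.
20.48 wt% Al2O3 ÷ 101.961 g/mol = 0.20086 mol, giving 0.40172 Al and 0.60258 O.
35.98 wt% SiO2 ÷ 60.083 g/mol = 0.59884 mol, giving 0.59884 Si and 1.19768 O.
Oxygen sums to 2.40737; scaling by 12/2.40737 = 4.98469 puts the formula on 12 O.
Al: 0.40172 × 4.98469 = 2.002 atoms per formula unit.

2.002 Al apfu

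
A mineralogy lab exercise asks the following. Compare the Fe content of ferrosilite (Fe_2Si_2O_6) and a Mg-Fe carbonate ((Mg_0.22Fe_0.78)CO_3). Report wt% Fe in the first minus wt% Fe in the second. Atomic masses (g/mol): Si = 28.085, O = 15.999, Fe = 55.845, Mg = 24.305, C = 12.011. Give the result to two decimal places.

2.34 percentage points

Fe in Fe_2Si_2O_6: molar mass 263.854 g/mol; 2×55.845 = 111.690 g → 42.33 wt%.
Fe in (Mg_0.22Fe_0.78)CO_3: molar mass 108.914 g/mol; 0.78×55.845 = 43.559 g → 39.99 wt%.
Difference = 42.33 − 39.99 = 2.34 percentage points.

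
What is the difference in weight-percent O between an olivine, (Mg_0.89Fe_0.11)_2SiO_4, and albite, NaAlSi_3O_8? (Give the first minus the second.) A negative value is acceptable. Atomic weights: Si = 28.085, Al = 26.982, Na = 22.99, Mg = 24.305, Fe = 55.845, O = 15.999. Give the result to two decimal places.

First mineral: 63.996 g O in 147.630 g formula = 43.35 wt% O.
Second mineral: 127.992 g O in 262.219 g formula = 48.81 wt% O.
43.35% − 48.81% gives a difference of -5.46 percentage points.

-5.46 percentage points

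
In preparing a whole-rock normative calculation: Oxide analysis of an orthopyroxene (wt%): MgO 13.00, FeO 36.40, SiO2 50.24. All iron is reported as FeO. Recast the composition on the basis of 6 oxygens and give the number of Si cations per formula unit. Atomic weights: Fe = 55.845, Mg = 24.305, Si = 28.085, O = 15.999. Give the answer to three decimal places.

2.006 Si apfu

13.00 wt% MgO ÷ 40.304 g/mol = 0.32255 mol, giving 0.32255 Mg and 0.32255 O.
36.40 wt% FeO ÷ 71.844 g/mol = 0.50665 mol, giving 0.50665 Fe and 0.50665 O.
50.24 wt% SiO2 ÷ 60.083 g/mol = 0.83618 mol, giving 0.83618 Si and 1.67236 O.
Oxygen sums to 2.50156; scaling by 6/2.50156 = 2.39850 puts the formula on 6 O.
Si: 0.83618 × 2.39850 = 2.006 atoms per formula unit.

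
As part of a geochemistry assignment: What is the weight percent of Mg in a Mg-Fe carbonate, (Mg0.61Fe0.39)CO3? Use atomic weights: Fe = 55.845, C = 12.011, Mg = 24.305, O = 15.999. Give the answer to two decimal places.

15.35 wt%

M((Mg0.61Fe0.39)CO3) = 96.614 g/mol.
Mg contributes 0.61 × 24.305 = 14.826 g per mole.
14.826/96.614 = 0.1535 → 15.35%.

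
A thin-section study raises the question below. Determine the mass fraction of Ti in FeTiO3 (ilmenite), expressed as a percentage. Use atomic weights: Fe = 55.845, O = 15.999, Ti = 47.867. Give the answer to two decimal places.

Molar mass of FeTiO3: 1*55.845 + 1*47.867 + 3*15.999 = 151.709 g/mol.
Mass of Ti per formula unit: 1 × 47.867 = 47.867 g.
Weight fraction Ti = 47.867 / 151.709 = 0.3155.

31.55 weight percent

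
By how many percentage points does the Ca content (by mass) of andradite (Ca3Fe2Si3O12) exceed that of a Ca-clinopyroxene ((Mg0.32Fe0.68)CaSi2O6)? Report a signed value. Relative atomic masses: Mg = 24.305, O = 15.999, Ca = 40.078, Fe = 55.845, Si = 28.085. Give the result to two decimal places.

M(Ca3Fe2Si3O12) = 508.167 g/mol, so wt% Ca = 120.234/508.167 × 100 = 23.66%.
M((Mg0.32Fe0.68)CaSi2O6) = 237.994 g/mol, so wt% Ca = 40.078/237.994 × 100 = 16.84%.
23.66 − 16.84 = 6.82 pp.

6.82 percentage points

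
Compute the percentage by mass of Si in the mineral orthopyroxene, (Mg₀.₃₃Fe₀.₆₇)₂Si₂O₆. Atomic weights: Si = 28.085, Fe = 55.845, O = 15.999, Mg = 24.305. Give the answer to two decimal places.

M((Mg₀.₃₃Fe₀.₆₇)₂Si₂O₆) = 243.038 g/mol.
Si contributes 2 × 28.085 = 56.170 g per mole.
56.170/243.038 = 0.2311 → 23.11%.

23.11 weight percent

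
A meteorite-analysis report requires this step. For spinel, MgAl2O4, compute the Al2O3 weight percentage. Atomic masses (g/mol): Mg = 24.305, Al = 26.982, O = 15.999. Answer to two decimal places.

Molar mass of MgAl2O4 = 1×24.305 + 2×26.982 + 4×15.999 = 142.265 g/mol.
Each formula unit contains 2 Al, equivalent to 2/2 = 1.0000 mol Al2O3.
M(Al2O3) = 2×26.982 + 3×15.999 = 101.961 g/mol.
Mass of Al2O3 per formula unit = 1.0000 × 101.961 = 101.961 g.
Al2O3 wt% = 101.961 / 142.265 × 100 = 71.67%.

71.67 wt%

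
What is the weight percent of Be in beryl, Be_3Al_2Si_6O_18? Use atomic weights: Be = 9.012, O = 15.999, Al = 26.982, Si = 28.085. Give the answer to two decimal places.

Formula mass = 3×9.012 + 2×26.982 + 6×28.085 + 18×15.999 = 537.492 g/mol, of which 27.036 g is Be.
So Be makes up 27.036/537.492 = 0.0503 of the mass, i.e. 5.03%.

5.03 mass %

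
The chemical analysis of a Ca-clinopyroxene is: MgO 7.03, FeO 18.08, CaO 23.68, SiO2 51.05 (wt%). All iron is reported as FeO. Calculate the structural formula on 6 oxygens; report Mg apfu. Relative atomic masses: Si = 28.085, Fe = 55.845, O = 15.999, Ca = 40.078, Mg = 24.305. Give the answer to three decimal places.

0.411 Mg apfu

MgO: 7.03/40.304 = 0.17442 mol → 0.17442 mol Mg, 0.17442 mol O.
FeO: 18.08/71.844 = 0.25166 mol → 0.25166 mol Fe, 0.25166 mol O.
CaO: 23.68/56.077 = 0.42228 mol → 0.42228 mol Ca, 0.42228 mol O.
SiO2: 51.05/60.083 = 0.84966 mol → 0.84966 mol Si, 1.69932 mol O.
Total oxygen = 2.54768 mol. Normalization factor = 6/2.54768 = 2.35508.
Mg per 6 O = 0.17442 × 2.35508 = 0.411.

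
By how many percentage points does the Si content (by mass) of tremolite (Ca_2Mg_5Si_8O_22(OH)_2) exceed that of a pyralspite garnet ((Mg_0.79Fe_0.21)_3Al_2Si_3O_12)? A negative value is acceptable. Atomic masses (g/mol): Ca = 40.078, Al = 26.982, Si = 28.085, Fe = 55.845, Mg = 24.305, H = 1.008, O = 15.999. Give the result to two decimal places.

M(Ca_2Mg_5Si_8O_22(OH)_2) = 812.353 g/mol, so wt% Si = 224.680/812.353 × 100 = 27.66%.
M((Mg_0.79Fe_0.21)_3Al_2Si_3O_12) = 422.992 g/mol, so wt% Si = 84.255/422.992 × 100 = 19.92%.
27.66 − 19.92 = 7.74 pp.

7.74 percentage points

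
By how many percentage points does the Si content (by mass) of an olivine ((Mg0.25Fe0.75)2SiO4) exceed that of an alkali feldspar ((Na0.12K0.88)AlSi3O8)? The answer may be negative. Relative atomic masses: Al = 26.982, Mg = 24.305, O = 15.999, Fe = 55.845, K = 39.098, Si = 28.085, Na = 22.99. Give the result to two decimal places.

-15.54 percentage points

Si in (Mg0.25Fe0.75)2SiO4: molar mass 188.001 g/mol; 1×28.085 = 28.085 g → 14.94 wt%.
Si in (Na0.12K0.88)AlSi3O8: molar mass 276.394 g/mol; 3×28.085 = 84.255 g → 30.48 wt%.
Difference = 14.94 − 30.48 = -15.54 percentage points.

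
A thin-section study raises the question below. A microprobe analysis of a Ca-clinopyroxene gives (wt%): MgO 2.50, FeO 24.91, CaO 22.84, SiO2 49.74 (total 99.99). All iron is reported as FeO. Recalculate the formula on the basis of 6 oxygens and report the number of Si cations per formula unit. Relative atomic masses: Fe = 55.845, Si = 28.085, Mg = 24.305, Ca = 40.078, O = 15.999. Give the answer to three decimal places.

2.50 wt% MgO ÷ 40.304 g/mol = 0.06203 mol, giving 0.06203 Mg and 0.06203 O.
24.91 wt% FeO ÷ 71.844 g/mol = 0.34672 mol, giving 0.34672 Fe and 0.34672 O.
22.84 wt% CaO ÷ 56.077 g/mol = 0.40730 mol, giving 0.40730 Ca and 0.40730 O.
49.74 wt% SiO2 ÷ 60.083 g/mol = 0.82785 mol, giving 0.82785 Si and 1.65570 O.
Oxygen sums to 2.47175; scaling by 6/2.47175 = 2.42743 puts the formula on 6 O.
Si: 0.82785 × 2.42743 = 2.010 atoms per formula unit.

2.010 Si apfu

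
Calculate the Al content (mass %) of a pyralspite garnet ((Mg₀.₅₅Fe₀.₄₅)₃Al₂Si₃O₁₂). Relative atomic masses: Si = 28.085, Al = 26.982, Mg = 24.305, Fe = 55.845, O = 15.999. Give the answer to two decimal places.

12.11 mass %

Formula mass = 1.65·24.305 + 1.35·55.845 + 2·26.982 + 3·28.085 + 12·15.999 = 445.701 g/mol, of which 53.964 g is Al.
So Al makes up 53.964/445.701 = 0.1211 of the mass, i.e. 12.11%.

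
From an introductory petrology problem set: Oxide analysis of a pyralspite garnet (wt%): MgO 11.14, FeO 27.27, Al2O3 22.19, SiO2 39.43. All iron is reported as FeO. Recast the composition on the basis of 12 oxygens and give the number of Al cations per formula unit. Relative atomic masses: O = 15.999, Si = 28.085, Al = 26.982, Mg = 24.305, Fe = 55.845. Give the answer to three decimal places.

1.993 Al apfu

MgO: 11.14/40.304 = 0.27640 mol → 0.27640 mol Mg, 0.27640 mol O.
FeO: 27.27/71.844 = 0.37957 mol → 0.37957 mol Fe, 0.37957 mol O.
Al2O3: 22.19/101.961 = 0.21763 mol → 0.43526 mol Al, 0.65289 mol O.
SiO2: 39.43/60.083 = 0.65626 mol → 0.65626 mol Si, 1.31252 mol O.
Total oxygen = 2.62138 mol. Normalization factor = 12/2.62138 = 4.57774.
Al per 12 O = 0.43526 × 4.57774 = 1.993.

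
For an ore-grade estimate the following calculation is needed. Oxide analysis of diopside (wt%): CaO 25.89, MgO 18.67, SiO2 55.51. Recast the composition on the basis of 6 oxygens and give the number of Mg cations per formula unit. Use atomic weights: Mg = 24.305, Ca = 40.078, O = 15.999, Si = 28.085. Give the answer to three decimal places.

25.89 wt% CaO ÷ 56.077 g/mol = 0.46169 mol, giving 0.46169 Ca and 0.46169 O.
18.67 wt% MgO ÷ 40.304 g/mol = 0.46323 mol, giving 0.46323 Mg and 0.46323 O.
55.51 wt% SiO2 ÷ 60.083 g/mol = 0.92389 mol, giving 0.92389 Si and 1.84778 O.
Oxygen sums to 2.77270; scaling by 6/2.77270 = 2.16396 puts the formula on 6 O.
Mg: 0.46323 × 2.16396 = 1.002 atoms per formula unit.

1.002 Mg apfu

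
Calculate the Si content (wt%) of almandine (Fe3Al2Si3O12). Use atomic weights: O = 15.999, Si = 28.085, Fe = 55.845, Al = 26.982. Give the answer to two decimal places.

16.93 wt%

Formula mass = 3×55.845 + 2×26.982 + 3×28.085 + 12×15.999 = 497.742 g/mol, of which 84.255 g is Si.
So Si makes up 84.255/497.742 = 0.1693 of the mass, i.e. 16.93%.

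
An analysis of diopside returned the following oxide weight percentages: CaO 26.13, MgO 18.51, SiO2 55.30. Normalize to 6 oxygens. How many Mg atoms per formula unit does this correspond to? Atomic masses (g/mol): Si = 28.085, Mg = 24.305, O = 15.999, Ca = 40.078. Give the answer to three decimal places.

0.996 Mg apfu

CaO (M=56.077): mol = 0.46597; Ca = 0.46597, O = 0.46597.
MgO (M=40.304): mol = 0.45926; Mg = 0.45926, O = 0.45926.
SiO2 (M=60.083): mol = 0.92039; Si = 0.92039, O = 1.84078.
ΣO = 2.76601; factor = 6/ΣO = 2.16919.
Mg apfu = 0.45926 × 2.16919 = 0.996.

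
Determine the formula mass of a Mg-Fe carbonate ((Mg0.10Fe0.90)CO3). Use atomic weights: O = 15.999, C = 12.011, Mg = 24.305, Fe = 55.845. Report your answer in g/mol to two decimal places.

The formula mass is the sum 0.10×24.305 + 0.90×55.845 + 1×12.011 + 3×15.999.

112.70 g/mol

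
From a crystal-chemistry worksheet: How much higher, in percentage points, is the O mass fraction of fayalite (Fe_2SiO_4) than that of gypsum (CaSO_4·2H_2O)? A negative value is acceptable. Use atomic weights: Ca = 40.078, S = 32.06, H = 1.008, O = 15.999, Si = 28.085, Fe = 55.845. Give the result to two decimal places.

-24.35 percentage points

First mineral: 63.996 g O in 203.771 g formula = 31.41 wt% O.
Second mineral: 95.994 g O in 172.164 g formula = 55.76 wt% O.
31.41% − 55.76% gives a difference of -24.35 percentage points.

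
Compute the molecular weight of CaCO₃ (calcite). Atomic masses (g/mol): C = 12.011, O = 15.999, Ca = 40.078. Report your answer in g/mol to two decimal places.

M = 1·40.078 + 1·12.011 + 3·15.999

100.09 g/mol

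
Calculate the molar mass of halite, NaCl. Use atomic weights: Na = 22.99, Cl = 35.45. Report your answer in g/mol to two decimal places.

58.44 g/mol

The formula mass is the sum 1*22.99 + 1*35.45.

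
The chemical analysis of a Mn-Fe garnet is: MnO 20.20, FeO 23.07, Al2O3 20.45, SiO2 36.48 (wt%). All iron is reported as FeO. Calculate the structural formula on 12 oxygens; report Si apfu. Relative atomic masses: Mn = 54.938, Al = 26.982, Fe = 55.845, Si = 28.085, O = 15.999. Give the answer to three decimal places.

MnO (M=70.937): mol = 0.28476; Mn = 0.28476, O = 0.28476.
FeO (M=71.844): mol = 0.32111; Fe = 0.32111, O = 0.32111.
Al2O3 (M=101.961): mol = 0.20057; Al = 0.40114, O = 0.60171.
SiO2 (M=60.083): mol = 0.60716; Si = 0.60716, O = 1.21432.
ΣO = 2.42190; factor = 12/ΣO = 4.95479.
Si apfu = 0.60716 × 4.95479 = 3.008.

3.008 Si apfu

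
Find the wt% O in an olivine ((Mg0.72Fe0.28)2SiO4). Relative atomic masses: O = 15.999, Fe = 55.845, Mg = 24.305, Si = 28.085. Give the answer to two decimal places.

40.41 weight percent

M((Mg0.72Fe0.28)2SiO4) = 158.353 g/mol.
O contributes 4 × 15.999 = 63.996 g per mole.
63.996/158.353 = 0.4041 → 40.41%.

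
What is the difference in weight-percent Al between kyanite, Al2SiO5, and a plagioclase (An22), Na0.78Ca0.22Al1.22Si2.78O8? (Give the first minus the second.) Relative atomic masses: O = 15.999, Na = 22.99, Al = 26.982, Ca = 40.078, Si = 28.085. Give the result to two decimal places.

20.91 percentage points

First mineral: 53.964 g Al in 162.044 g formula = 33.30 wt% Al.
Second mineral: 32.918 g Al in 265.736 g formula = 12.39 wt% Al.
33.30% − 12.39% gives a difference of 20.91 percentage points.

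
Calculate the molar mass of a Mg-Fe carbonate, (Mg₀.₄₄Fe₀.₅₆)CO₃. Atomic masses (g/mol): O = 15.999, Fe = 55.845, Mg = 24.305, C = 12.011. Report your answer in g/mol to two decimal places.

101.98 g/mol

M = 0.44·24.305 + 0.56·55.845 + 1·12.011 + 3·15.999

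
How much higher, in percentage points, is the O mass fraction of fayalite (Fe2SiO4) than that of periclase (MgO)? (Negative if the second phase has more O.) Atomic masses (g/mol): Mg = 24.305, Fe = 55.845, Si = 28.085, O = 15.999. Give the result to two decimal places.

M(Fe2SiO4) = 203.771 g/mol, so wt% O = 63.996/203.771 × 100 = 31.41%.
M(MgO) = 40.304 g/mol, so wt% O = 15.999/40.304 × 100 = 39.70%.
31.41 − 39.70 = -8.29 pp.

-8.29 percentage points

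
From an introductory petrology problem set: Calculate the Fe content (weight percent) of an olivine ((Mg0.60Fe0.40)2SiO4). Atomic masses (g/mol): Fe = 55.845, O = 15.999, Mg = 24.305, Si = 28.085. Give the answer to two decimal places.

Formula mass = 1.20×24.305 + 0.80×55.845 + 1×28.085 + 4×15.999 = 165.923 g/mol, of which 44.676 g is Fe.
So Fe makes up 44.676/165.923 = 0.2693 of the mass, i.e. 26.93%.

26.93 weight percent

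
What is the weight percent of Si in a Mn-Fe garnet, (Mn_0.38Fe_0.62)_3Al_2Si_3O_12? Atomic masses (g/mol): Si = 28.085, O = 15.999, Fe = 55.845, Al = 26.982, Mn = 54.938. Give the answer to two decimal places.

Formula mass = 1.14·54.938 + 1.86·55.845 + 2·26.982 + 3·28.085 + 12·15.999 = 496.708 g/mol, of which 84.255 g is Si.
So Si makes up 84.255/496.708 = 0.1696 of the mass, i.e. 16.96%.

16.96 weight percent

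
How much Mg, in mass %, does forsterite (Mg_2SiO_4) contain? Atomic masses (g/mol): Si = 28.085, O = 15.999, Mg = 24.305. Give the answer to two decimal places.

Formula mass = 2*24.305 + 1*28.085 + 4*15.999 = 140.691 g/mol, of which 48.610 g is Mg.
So Mg makes up 48.610/140.691 = 0.3455 of the mass, i.e. 34.55%.

34.55 mass %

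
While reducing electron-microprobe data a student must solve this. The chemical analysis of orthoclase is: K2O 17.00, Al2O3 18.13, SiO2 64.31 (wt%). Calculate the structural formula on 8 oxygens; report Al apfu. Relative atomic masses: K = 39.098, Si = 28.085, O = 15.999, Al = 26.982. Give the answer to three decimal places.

K2O (M=94.195): mol = 0.18048; K = 0.36096, O = 0.18048.
Al2O3 (M=101.961): mol = 0.17781; Al = 0.35562, O = 0.53343.
SiO2 (M=60.083): mol = 1.07035; Si = 1.07035, O = 2.14070.
ΣO = 2.85461; factor = 8/ΣO = 2.80248.
Al apfu = 0.35562 × 2.80248 = 0.997.

0.997 Al apfu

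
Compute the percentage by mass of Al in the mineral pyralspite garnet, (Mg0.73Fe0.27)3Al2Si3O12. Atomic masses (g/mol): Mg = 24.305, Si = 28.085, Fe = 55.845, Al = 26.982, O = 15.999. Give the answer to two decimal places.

12.59 mass %

Molar mass of (Mg0.73Fe0.27)3Al2Si3O12: 2.19·24.305 + 0.81·55.845 + 2·26.982 + 3·28.085 + 12·15.999 = 428.669 g/mol.
Mass of Al per formula unit: 2 × 26.982 = 53.964 g.
Weight fraction Al = 53.964 / 428.669 = 0.1259.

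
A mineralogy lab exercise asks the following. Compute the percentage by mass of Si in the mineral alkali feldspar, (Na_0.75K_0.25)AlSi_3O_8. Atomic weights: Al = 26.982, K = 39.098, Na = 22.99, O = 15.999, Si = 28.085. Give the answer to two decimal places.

31.65 mass %

M((Na_0.75K_0.25)AlSi_3O_8) = 266.246 g/mol.
Si contributes 3 × 28.085 = 84.255 g per mole.
84.255/266.246 = 0.3165 → 31.65%.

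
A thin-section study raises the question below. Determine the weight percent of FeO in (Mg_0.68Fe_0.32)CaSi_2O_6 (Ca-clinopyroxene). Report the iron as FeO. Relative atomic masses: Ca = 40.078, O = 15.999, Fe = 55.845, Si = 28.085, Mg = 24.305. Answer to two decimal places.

Molar mass of (Mg_0.68Fe_0.32)CaSi_2O_6 = 0.68·24.305 + 0.32·55.845 + 1·40.078 + 2·28.085 + 6·15.999 = 226.640 g/mol.
Each formula unit contains 0.32 Fe, equivalent to 0.32/1 = 0.3200 mol FeO.
M(FeO) = 1×55.845 + 1×15.999 = 71.844 g/mol.
Mass of FeO per formula unit = 0.3200 × 71.844 = 22.990 g.
FeO wt% = 22.990 / 226.640 × 100 = 10.14%.

10.14 wt%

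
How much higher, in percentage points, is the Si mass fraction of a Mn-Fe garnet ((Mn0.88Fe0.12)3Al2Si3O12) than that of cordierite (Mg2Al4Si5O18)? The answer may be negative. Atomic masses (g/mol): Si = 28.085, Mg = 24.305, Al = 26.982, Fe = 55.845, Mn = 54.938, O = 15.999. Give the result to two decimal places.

First mineral: 84.255 g Si in 495.348 g formula = 17.01 wt% Si.
Second mineral: 140.425 g Si in 584.945 g formula = 24.01 wt% Si.
17.01% − 24.01% gives a difference of -7.00 percentage points.

-7.00 percentage points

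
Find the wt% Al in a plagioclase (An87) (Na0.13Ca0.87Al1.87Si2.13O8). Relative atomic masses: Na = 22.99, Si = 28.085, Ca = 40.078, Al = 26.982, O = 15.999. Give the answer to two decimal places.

18.27 wt%

Formula mass = 0.13×22.99 + 0.87×40.078 + 1.87×26.982 + 2.13×28.085 + 8×15.999 = 276.126 g/mol, of which 50.456 g is Al.
So Al makes up 50.456/276.126 = 0.1827 of the mass, i.e. 18.27%.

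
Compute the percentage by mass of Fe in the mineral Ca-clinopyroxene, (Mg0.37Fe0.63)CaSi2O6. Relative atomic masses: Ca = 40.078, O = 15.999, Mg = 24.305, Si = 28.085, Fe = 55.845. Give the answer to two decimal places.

14.88 weight percent

Formula mass = 0.37*24.305 + 0.63*55.845 + 1*40.078 + 2*28.085 + 6*15.999 = 236.417 g/mol, of which 35.182 g is Fe.
So Fe makes up 35.182/236.417 = 0.1488 of the mass, i.e. 14.88%.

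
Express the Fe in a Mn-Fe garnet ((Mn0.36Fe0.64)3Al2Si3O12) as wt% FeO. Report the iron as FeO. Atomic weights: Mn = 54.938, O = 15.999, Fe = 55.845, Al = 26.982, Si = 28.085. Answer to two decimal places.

Formula mass = 496.762 g/mol.
1.92 Fe → 1.9200 mol FeO per formula unit; M(FeO) = 71.844, so FeO mass = 137.940 g.
137.940/496.762 × 100 = 27.77 wt%.

27.77 wt%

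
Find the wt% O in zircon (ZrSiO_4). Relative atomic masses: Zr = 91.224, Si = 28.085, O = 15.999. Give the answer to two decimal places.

M(ZrSiO_4) = 183.305 g/mol.
O contributes 4 × 15.999 = 63.996 g per mole.
63.996/183.305 = 0.3491 → 34.91%.

34.91 mass %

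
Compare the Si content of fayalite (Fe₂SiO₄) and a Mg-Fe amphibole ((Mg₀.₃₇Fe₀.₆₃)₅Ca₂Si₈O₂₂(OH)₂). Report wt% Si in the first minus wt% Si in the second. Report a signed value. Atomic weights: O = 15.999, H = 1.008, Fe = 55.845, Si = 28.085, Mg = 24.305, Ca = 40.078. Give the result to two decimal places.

-10.86 percentage points

M(Fe₂SiO₄) = 203.771 g/mol, so wt% Si = 28.085/203.771 × 100 = 13.78%.
M((Mg₀.₃₇Fe₀.₆₃)₅Ca₂Si₈O₂₂(OH)₂) = 911.704 g/mol, so wt% Si = 224.680/911.704 × 100 = 24.64%.
13.78 − 24.64 = -10.86 pp.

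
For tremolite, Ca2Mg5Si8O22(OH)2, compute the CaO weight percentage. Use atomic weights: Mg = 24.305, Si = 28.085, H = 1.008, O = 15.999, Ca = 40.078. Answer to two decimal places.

13.81 wt%

Molar mass of Ca2Mg5Si8O22(OH)2 = 2×40.078 + 5×24.305 + 8×28.085 + 24×15.999 + 2×1.008 = 812.353 g/mol.
Each formula unit contains 2 Ca, equivalent to 2/1 = 2.0000 mol CaO.
M(CaO) = 1×40.078 + 1×15.999 = 56.077 g/mol.
Mass of CaO per formula unit = 2.0000 × 56.077 = 112.154 g.
CaO wt% = 112.154 / 812.353 × 100 = 13.81%.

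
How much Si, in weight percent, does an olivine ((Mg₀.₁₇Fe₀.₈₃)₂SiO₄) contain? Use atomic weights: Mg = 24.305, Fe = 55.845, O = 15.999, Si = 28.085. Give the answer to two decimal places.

14.55 weight percent

Molar mass of (Mg₀.₁₇Fe₀.₈₃)₂SiO₄: 0.34×24.305 + 1.66×55.845 + 1×28.085 + 4×15.999 = 193.047 g/mol.
Mass of Si per formula unit: 1 × 28.085 = 28.085 g.
Weight fraction Si = 28.085 / 193.047 = 0.1455.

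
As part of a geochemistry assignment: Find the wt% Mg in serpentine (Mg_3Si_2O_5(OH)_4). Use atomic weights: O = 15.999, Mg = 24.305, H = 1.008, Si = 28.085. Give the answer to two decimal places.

Formula mass = 3*24.305 + 2*28.085 + 9*15.999 + 4*1.008 = 277.108 g/mol, of which 72.915 g is Mg.
So Mg makes up 72.915/277.108 = 0.2631 of the mass, i.e. 26.31%.

26.31 mass %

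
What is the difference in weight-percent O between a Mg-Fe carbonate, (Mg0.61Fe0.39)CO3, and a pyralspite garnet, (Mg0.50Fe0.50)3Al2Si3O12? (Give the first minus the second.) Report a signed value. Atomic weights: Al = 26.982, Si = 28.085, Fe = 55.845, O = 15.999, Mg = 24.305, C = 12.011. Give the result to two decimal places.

First mineral: 47.997 g O in 96.614 g formula = 49.68 wt% O.
Second mineral: 191.988 g O in 450.432 g formula = 42.62 wt% O.
49.68% − 42.62% gives a difference of 7.06 percentage points.

7.06 percentage points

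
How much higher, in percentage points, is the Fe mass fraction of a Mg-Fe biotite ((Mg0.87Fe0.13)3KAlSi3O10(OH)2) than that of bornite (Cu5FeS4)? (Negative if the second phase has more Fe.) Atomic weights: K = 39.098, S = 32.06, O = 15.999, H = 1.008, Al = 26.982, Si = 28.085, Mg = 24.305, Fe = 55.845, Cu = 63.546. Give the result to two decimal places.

First mineral: 21.780 g Fe in 429.555 g formula = 5.07 wt% Fe.
Second mineral: 55.845 g Fe in 501.815 g formula = 11.13 wt% Fe.
5.07% − 11.13% gives a difference of -6.06 percentage points.

-6.06 percentage points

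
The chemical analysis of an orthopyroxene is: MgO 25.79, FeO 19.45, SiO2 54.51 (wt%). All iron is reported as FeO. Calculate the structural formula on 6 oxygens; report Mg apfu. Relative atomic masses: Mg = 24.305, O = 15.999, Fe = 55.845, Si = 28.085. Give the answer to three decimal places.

MgO (M=40.304): mol = 0.63989; Mg = 0.63989, O = 0.63989.
FeO (M=71.844): mol = 0.27073; Fe = 0.27073, O = 0.27073.
SiO2 (M=60.083): mol = 0.90724; Si = 0.90724, O = 1.81448.
ΣO = 2.72510; factor = 6/ΣO = 2.20175.
Mg apfu = 0.63989 × 2.20175 = 1.409.

1.409 Mg apfu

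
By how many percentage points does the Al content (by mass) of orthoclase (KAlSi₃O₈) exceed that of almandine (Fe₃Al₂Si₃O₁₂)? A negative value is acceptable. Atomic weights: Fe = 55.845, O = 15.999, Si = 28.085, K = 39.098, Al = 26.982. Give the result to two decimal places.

-1.15 percentage points

First mineral: 26.982 g Al in 278.327 g formula = 9.69 wt% Al.
Second mineral: 53.964 g Al in 497.742 g formula = 10.84 wt% Al.
9.69% − 10.84% gives a difference of -1.15 percentage points.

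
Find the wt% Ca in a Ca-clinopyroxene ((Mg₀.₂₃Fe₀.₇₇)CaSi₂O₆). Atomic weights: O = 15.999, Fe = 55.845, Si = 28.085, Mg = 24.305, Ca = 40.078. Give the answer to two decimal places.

Formula mass = 0.23·24.305 + 0.77·55.845 + 1·40.078 + 2·28.085 + 6·15.999 = 240.833 g/mol, of which 40.078 g is Ca.
So Ca makes up 40.078/240.833 = 0.1664 of the mass, i.e. 16.64%.

16.64 mass %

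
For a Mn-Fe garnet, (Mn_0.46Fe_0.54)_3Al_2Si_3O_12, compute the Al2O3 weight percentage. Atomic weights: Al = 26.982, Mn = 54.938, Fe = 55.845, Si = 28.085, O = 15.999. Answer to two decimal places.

20.54 wt%

M((Mn_0.46Fe_0.54)_3Al_2Si_3O_12) = 496.490 g/mol; M(Al2O3) = 101.961 g/mol.
Moles Al2O3 per formula unit = 2 Al ÷ 2 = 1.0000.
Al2O3 fraction = (1.0000 × 101.961) / 496.490 = 101.961/496.490 = 0.2054.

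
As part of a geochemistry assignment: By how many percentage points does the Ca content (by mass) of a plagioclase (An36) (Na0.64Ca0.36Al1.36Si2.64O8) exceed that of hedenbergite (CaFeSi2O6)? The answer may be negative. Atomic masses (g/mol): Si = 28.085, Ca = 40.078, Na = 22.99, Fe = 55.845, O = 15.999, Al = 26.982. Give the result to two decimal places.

Ca in Na0.64Ca0.36Al1.36Si2.64O8: molar mass 267.974 g/mol; 0.36×40.078 = 14.428 g → 5.38 wt%.
Ca in CaFeSi2O6: molar mass 248.087 g/mol; 1×40.078 = 40.078 g → 16.15 wt%.
Difference = 5.38 − 16.15 = -10.77 percentage points.

-10.77 percentage points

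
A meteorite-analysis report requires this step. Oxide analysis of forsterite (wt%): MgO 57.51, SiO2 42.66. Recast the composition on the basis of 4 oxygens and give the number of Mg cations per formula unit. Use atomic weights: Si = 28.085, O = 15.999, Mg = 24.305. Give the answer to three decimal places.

57.51 wt% MgO ÷ 40.304 g/mol = 1.42691 mol, giving 1.42691 Mg and 1.42691 O.
42.66 wt% SiO2 ÷ 60.083 g/mol = 0.71002 mol, giving 0.71002 Si and 1.42004 O.
Oxygen sums to 2.84695; scaling by 4/2.84695 = 1.40501 puts the formula on 4 O.
Mg: 1.42691 × 1.40501 = 2.005 atoms per formula unit.

2.005 Mg apfu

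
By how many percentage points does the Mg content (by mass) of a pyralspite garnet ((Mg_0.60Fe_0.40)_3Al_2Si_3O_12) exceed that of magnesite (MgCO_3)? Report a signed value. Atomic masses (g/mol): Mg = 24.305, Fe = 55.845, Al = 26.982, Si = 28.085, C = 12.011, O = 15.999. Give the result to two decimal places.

-18.91 percentage points

M((Mg_0.60Fe_0.40)_3Al_2Si_3O_12) = 440.970 g/mol, so wt% Mg = 43.749/440.970 × 100 = 9.92%.
M(MgCO_3) = 84.313 g/mol, so wt% Mg = 24.305/84.313 × 100 = 28.83%.
9.92 − 28.83 = -18.91 pp.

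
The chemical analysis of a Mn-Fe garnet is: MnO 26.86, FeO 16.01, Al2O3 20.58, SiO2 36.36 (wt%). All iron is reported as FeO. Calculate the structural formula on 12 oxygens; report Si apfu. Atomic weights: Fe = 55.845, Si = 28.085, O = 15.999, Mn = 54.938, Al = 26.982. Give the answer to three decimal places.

3.004 Si apfu

26.86 wt% MnO ÷ 70.937 g/mol = 0.37865 mol, giving 0.37865 Mn and 0.37865 O.
16.01 wt% FeO ÷ 71.844 g/mol = 0.22284 mol, giving 0.22284 Fe and 0.22284 O.
20.58 wt% Al2O3 ÷ 101.961 g/mol = 0.20184 mol, giving 0.40368 Al and 0.60552 O.
36.36 wt% SiO2 ÷ 60.083 g/mol = 0.60516 mol, giving 0.60516 Si and 1.21032 O.
Oxygen sums to 2.41733; scaling by 12/2.41733 = 4.96415 puts the formula on 12 O.
Si: 0.60516 × 4.96415 = 3.004 atoms per formula unit.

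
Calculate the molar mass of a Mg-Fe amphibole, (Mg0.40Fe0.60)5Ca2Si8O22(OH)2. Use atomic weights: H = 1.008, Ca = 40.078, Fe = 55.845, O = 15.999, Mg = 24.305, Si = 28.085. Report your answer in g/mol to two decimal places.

Mg: 2 × 24.305 = 48.6100
Fe: 3 × 55.845 = 167.5350
Ca: 2 × 40.078 = 80.1560
Si: 8 × 28.085 = 224.6800
O: 24 × 15.999 = 383.9760
H: 2 × 1.008 = 2.0160
Summing the contributions gives the formula mass.

906.97 g/mol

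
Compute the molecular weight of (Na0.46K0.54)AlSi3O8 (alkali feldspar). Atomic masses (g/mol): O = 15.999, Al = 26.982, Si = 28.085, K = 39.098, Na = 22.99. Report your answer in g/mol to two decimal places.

The formula mass is the sum 0.46*22.99 + 0.54*39.098 + 1*26.982 + 3*28.085 + 8*15.999.

270.92 g/mol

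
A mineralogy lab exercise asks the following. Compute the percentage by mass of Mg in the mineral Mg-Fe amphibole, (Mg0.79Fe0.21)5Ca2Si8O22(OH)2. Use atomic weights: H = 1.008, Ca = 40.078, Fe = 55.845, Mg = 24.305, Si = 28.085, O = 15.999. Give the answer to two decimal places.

11.36 wt%

M((Mg0.79Fe0.21)5Ca2Si8O22(OH)2) = 845.470 g/mol.
Mg contributes 3.95 × 24.305 = 96.005 g per mole.
96.005/845.470 = 0.1136 → 11.36%.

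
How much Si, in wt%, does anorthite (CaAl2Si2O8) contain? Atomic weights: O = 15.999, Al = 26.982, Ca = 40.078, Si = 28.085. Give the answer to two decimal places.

20.19 wt%

Molar mass of CaAl2Si2O8: 1*40.078 + 2*26.982 + 2*28.085 + 8*15.999 = 278.204 g/mol.
Mass of Si per formula unit: 2 × 28.085 = 56.170 g.
Weight fraction Si = 56.170 / 278.204 = 0.2019.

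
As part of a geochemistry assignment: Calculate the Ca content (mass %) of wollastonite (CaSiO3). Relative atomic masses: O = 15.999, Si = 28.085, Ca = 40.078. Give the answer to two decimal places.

34.50 mass %

Formula mass = 1·40.078 + 1·28.085 + 3·15.999 = 116.160 g/mol, of which 40.078 g is Ca.
So Ca makes up 40.078/116.160 = 0.3450 of the mass, i.e. 34.50%.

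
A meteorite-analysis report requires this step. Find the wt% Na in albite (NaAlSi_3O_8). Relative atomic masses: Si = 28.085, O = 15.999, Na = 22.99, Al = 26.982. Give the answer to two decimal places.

8.77 weight percent

Formula mass = 1×22.99 + 1×26.982 + 3×28.085 + 8×15.999 = 262.219 g/mol, of which 22.990 g is Na.
So Na makes up 22.990/262.219 = 0.0877 of the mass, i.e. 8.77%.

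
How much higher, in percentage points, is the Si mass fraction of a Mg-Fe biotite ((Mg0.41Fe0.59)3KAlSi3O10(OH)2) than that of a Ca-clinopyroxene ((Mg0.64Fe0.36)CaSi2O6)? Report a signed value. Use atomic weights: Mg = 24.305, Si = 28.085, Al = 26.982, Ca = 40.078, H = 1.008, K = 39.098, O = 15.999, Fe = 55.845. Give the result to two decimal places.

M((Mg0.41Fe0.59)3KAlSi3O10(OH)2) = 473.080 g/mol, so wt% Si = 84.255/473.080 × 100 = 17.81%.
M((Mg0.64Fe0.36)CaSi2O6) = 227.901 g/mol, so wt% Si = 56.170/227.901 × 100 = 24.65%.
17.81 − 24.65 = -6.84 pp.

-6.84 percentage points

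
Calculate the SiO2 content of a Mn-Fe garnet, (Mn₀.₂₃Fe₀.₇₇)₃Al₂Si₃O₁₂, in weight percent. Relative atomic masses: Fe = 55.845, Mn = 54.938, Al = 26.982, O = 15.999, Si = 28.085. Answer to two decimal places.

36.26 wt%

M((Mn₀.₂₃Fe₀.₇₇)₃Al₂Si₃O₁₂) = 497.116 g/mol; M(SiO2) = 60.083 g/mol.
Moles SiO2 per formula unit = 3 Si ÷ 1 = 3.0000.
SiO2 fraction = (3.0000 × 60.083) / 497.116 = 180.249/497.116 = 0.3626.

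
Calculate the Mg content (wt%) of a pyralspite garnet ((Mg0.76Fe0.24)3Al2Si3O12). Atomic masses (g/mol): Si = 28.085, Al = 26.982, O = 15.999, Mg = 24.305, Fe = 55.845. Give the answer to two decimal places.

13.01 wt%

Formula mass = 2.28·24.305 + 0.72·55.845 + 2·26.982 + 3·28.085 + 12·15.999 = 425.831 g/mol, of which 55.415 g is Mg.
So Mg makes up 55.415/425.831 = 0.1301 of the mass, i.e. 13.01%.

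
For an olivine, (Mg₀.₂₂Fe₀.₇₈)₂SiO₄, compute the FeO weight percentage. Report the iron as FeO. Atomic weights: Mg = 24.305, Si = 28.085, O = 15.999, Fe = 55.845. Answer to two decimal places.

59.02 wt%

Formula mass = 189.893 g/mol.
1.56 Fe → 1.5600 mol FeO per formula unit; M(FeO) = 71.844, so FeO mass = 112.077 g.
112.077/189.893 × 100 = 59.02 wt%.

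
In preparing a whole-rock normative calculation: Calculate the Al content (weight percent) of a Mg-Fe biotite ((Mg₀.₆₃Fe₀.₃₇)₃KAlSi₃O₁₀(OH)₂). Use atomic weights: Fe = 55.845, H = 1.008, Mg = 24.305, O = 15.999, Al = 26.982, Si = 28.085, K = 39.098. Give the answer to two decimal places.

M((Mg₀.₆₃Fe₀.₃₇)₃KAlSi₃O₁₀(OH)₂) = 452.263 g/mol.
Al contributes 1 × 26.982 = 26.982 g per mole.
26.982/452.263 = 0.0597 → 5.97%.

5.97 weight percent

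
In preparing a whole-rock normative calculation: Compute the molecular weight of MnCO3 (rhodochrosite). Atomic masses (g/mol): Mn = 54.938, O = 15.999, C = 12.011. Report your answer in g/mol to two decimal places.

Mn: 1 × 54.938 = 54.9380
C: 1 × 12.011 = 12.0110
O: 3 × 15.999 = 47.9970
Summing the contributions gives the formula mass.

114.95 g/mol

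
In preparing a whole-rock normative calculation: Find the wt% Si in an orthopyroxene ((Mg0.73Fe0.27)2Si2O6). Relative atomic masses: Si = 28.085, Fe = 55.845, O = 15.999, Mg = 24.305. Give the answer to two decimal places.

Formula mass = 1.46×24.305 + 0.54×55.845 + 2×28.085 + 6×15.999 = 217.806 g/mol, of which 56.170 g is Si.
So Si makes up 56.170/217.806 = 0.2579 of the mass, i.e. 25.79%.

25.79 mass %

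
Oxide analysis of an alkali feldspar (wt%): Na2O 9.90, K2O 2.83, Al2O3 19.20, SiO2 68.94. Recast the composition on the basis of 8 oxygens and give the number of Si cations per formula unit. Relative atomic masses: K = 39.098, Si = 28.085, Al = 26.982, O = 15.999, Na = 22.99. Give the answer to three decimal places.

Na2O (M=61.979): mol = 0.15973; Na = 0.31946, O = 0.15973.
K2O (M=94.195): mol = 0.03004; K = 0.06008, O = 0.03004.
Al2O3 (M=101.961): mol = 0.18831; Al = 0.37662, O = 0.56493.
SiO2 (M=60.083): mol = 1.14741; Si = 1.14741, O = 2.29482.
ΣO = 3.04952; factor = 8/ΣO = 2.62336.
Si apfu = 1.14741 × 2.62336 = 3.010.

3.010 Si apfu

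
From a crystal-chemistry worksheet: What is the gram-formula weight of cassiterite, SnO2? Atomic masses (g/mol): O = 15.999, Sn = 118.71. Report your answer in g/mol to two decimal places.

150.71 g/mol

M = 1(118.71) + 2(15.999)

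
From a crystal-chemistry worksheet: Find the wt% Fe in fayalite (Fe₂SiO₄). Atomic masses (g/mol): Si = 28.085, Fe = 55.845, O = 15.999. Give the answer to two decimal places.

54.81 mass %

Molar mass of Fe₂SiO₄: 2*55.845 + 1*28.085 + 4*15.999 = 203.771 g/mol.
Mass of Fe per formula unit: 2 × 55.845 = 111.690 g.
Weight fraction Fe = 111.690 / 203.771 = 0.5481.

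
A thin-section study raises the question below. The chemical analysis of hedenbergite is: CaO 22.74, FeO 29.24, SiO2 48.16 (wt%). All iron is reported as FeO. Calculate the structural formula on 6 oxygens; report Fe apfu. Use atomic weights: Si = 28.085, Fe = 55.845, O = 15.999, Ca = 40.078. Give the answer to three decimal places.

1.011 Fe apfu

CaO: 22.74/56.077 = 0.40551 mol → 0.40551 mol Ca, 0.40551 mol O.
FeO: 29.24/71.844 = 0.40699 mol → 0.40699 mol Fe, 0.40699 mol O.
SiO2: 48.16/60.083 = 0.80156 mol → 0.80156 mol Si, 1.60312 mol O.
Total oxygen = 2.41562 mol. Normalization factor = 6/2.41562 = 2.48383.
Fe per 6 O = 0.40699 × 2.48383 = 1.011.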